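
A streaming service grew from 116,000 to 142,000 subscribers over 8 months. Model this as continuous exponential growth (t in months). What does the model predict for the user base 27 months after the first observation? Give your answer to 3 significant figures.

r = ln(142000/116000) / 8 ≈ 0.02528 per month
P(27) = 116000 · e^(0.02528·27) = 116000 · 1.97892 ≈ 229554.3

≈ 230,000 subscribers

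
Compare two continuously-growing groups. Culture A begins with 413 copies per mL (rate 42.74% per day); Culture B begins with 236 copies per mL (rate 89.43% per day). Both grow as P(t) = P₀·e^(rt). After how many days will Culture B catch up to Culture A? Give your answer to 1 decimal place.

413·e^(0.4274t) = 236·e^(0.8943t)
413/236 = e^((0.8943 − 0.4274)t) → ln(1.75) = 0.4669·t
t = 0.55962 / 0.4669

t ≈ 1.2 days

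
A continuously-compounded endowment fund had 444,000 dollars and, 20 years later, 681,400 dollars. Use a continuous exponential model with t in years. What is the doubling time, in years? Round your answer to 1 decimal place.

doubling time ≈ 32.4 years

r = ln(681400/444000) / 20 = ln(1.53468) / 20 ≈ 0.021416 per year
doubling time = ln 2 / |r| = 0.69315 / 0.021416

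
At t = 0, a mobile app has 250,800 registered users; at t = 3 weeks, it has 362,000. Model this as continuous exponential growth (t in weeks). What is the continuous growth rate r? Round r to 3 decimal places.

r ≈ 0.122 per week

362000 = 250800 · e^(r·3)
e^(3r) = 362000/250800 = 1.44338
r = ln(1.44338) / 3 = 0.36699 / 3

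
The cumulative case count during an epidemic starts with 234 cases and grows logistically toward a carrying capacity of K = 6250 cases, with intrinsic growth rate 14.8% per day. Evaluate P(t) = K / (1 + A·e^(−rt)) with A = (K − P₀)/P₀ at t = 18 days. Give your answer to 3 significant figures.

≈ 2,240 cases

A = (6250 − 234)/234 = 25.7094
P(18) = 6250 / (1 + 25.7094·e^(−0.148·18)) = 6250 / (1 + 25.7094·0.069669)
= 6250 / 2.79115 ≈ 2239.22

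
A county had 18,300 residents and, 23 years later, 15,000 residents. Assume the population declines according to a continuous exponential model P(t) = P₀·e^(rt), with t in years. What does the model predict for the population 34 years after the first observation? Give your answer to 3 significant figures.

r = ln(15000/18300) / 23 ≈ -0.008646 per year
P(34) = 18300 · e^(-0.008646·34) = 18300 · 0.74531 ≈ 13639.19

≈ 13,600 residents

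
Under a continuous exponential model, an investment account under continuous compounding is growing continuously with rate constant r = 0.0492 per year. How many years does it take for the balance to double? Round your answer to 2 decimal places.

doubling time = ln(2) / |r| = 0.69315 / 0.0492

doubling time ≈ 14.09 years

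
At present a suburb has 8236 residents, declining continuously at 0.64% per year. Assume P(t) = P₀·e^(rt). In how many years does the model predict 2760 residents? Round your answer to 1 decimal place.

t ≈ 170.8 years

2760 = 8236 · e^(-0.0064·t)
t = ln(2760/8236) / -0.0064 = ln(0.33511) / -0.0064 = -1.09328 / -0.0064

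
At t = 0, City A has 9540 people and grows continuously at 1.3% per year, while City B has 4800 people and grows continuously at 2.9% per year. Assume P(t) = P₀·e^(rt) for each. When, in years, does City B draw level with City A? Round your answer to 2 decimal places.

9540·e^(0.013t) = 4800·e^(0.029t)
9540/4800 = e^((0.029 − 0.013)t) → ln(1.9875) = 0.016·t
t = 0.68688 / 0.016

t ≈ 42.93 years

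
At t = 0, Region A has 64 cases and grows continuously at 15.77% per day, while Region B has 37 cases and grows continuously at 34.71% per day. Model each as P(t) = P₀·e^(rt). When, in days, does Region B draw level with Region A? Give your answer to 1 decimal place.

t ≈ 2.9 days

64·e^(0.1577t) = 37·e^(0.3471t)
64/37 = e^((0.3471 − 0.1577)t) → ln(1.72973) = 0.1894·t
t = 0.54797 / 0.1894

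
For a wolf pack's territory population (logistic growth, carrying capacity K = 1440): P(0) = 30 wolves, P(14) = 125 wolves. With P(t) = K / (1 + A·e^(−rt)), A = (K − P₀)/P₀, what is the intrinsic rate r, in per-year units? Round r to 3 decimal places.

A = (1440 − 30)/30 = 47
125 = 1440/(1 + 47·e^(−r·14)) → e^(−14r) = (11.52 − 1)/47 = 0.22383
r = −ln(0.22383)/14 = 1.49687/14

r ≈ 0.107 per year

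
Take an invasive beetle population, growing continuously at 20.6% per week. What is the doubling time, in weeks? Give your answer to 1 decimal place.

doubling time ≈ 3.4 weeks

doubling time = ln(2) / |r| = 0.69315 / 0.206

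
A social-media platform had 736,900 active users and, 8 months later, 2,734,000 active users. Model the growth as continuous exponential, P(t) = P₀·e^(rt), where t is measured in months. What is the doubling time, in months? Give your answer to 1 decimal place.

r = ln(2734000/736900) / 8 = ln(3.71014) / 8 ≈ 0.163884 per month
doubling time = ln 2 / |r| = 0.69315 / 0.163884

doubling time ≈ 4.2 months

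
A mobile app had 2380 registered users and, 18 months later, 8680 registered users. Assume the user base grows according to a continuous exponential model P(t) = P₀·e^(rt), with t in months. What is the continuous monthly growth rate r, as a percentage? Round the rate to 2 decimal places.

8680 = 2380 · e^(r·18)
e^(18r) = 8680/2380 = 3.64706
r = ln(3.64706) / 18 = 1.29392 / 18

r ≈ 7.19% per month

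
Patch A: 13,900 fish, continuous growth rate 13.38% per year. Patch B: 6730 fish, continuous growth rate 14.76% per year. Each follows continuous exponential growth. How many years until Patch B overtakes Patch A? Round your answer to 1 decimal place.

13900·e^(0.1338t) = 6730·e^(0.1476t)
13900/6730 = e^((0.1476 − 0.1338)t) → ln(2.06538) = 0.0138·t
t = 0.72531 / 0.0138

t ≈ 52.6 years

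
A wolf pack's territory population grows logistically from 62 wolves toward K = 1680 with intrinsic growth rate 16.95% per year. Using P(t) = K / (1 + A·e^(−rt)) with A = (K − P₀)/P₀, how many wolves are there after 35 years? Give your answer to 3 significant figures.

≈ 1,570 wolves

A = (1680 − 62)/62 = 26.09677
P(35) = 1680 / (1 + 26.09677·e^(−0.1695·35)) = 1680 / (1 + 26.09677·0.002652)
= 1680 / 1.0692 ≈ 1571.26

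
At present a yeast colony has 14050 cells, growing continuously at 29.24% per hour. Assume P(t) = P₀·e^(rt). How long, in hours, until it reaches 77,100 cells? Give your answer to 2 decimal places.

77100 = 14050 · e^(0.2924·t)
t = ln(77100/14050) / 0.2924 = ln(5.48754) / 0.2924 = 1.70248 / 0.2924

t ≈ 5.82 hours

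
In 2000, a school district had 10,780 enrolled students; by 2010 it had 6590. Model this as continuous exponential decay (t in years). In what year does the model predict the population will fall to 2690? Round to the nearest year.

year 2028

r = ln(6590/10780) / 10 = -0.49214/10 ≈ -0.049214 per year
t = ln(2690/10780) / r = -1.38815/-0.049214 ≈ 28.21 years after 2000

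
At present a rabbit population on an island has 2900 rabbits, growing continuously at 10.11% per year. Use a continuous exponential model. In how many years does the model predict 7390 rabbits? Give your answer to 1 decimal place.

7390 = 2900 · e^(0.1011·t)
t = ln(7390/2900) / 0.1011 = ln(2.54828) / 0.1011 = 0.93542 / 0.1011

t ≈ 9.3 years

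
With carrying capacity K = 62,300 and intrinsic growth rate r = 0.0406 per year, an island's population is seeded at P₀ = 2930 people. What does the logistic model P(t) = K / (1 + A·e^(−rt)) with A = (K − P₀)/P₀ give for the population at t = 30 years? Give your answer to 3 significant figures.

A = (62300 − 2930)/2930 = 20.2628
P(30) = 62300 / (1 + 20.2628·e^(−0.0406·30)) = 62300 / (1 + 20.2628·0.295821)
= 62300 / 6.99417 ≈ 8907.42

≈ 8,910 people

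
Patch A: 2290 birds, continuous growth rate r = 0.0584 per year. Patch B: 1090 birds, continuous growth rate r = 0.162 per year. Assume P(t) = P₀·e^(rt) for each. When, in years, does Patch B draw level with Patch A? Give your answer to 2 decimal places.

2290·e^(0.0584t) = 1090·e^(0.162t)
2290/1090 = e^((0.162 − 0.0584)t) → ln(2.10092) = 0.1036·t
t = 0.74237 / 0.1036

t ≈ 7.17 years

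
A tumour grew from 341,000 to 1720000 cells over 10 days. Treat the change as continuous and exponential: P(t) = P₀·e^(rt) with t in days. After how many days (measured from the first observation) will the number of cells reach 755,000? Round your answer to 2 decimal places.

t ≈ 4.91 days

r = ln(1720000/341000) / 10 ≈ 0.16182 per day
t = ln(755000/341000) / r = 0.79484 / 0.16182 ≈ 4.912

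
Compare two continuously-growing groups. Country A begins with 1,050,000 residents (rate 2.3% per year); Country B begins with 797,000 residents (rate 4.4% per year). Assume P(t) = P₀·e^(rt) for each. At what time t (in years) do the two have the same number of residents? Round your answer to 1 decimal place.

t ≈ 13.1 years

1050000·e^(0.023t) = 797000·e^(0.044t)
1050000/797000 = e^((0.044 − 0.023)t) → ln(1.31744) = 0.021·t
t = 0.27569 / 0.021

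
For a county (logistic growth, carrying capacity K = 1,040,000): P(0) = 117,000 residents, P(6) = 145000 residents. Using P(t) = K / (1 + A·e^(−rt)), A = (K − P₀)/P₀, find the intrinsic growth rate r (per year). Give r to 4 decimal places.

r ≈ 0.0409 per year

A = (1040000 − 117000)/117000 = 7.88889
145000 = 1040000/(1 + 7.88889·e^(−r·6)) → e^(−6r) = (7.17241 − 1)/7.88889 = 0.782419
r = −ln(0.782419)/6 = 0.24537/6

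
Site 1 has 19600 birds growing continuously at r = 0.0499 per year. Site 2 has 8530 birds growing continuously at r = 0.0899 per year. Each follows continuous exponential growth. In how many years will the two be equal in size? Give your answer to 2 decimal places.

19600·e^(0.0499t) = 8530·e^(0.0899t)
19600/8530 = e^((0.0899 − 0.0499)t) → ln(2.29777) = 0.04·t
t = 0.83194 / 0.04

t ≈ 20.80 years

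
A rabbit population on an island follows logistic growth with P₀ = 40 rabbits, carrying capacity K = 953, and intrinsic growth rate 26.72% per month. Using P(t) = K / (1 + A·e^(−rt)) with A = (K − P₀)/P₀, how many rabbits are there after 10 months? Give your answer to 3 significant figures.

A = (953 − 40)/40 = 22.825
P(10) = 953 / (1 + 22.825·e^(−0.2672·10)) = 953 / (1 + 22.825·0.069114)
= 953 / 2.57752 ≈ 369.73

≈ 370 rabbits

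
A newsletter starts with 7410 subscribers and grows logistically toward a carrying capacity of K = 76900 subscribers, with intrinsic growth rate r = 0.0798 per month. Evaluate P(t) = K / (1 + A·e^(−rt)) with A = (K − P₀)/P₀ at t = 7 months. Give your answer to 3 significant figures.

A = (76900 − 7410)/7410 = 9.37787
P(7) = 76900 / (1 + 9.37787·e^(−0.0798·7)) = 76900 / (1 + 9.37787·0.572009)
= 76900 / 6.36423 ≈ 12083.16

≈ 12,100 subscribers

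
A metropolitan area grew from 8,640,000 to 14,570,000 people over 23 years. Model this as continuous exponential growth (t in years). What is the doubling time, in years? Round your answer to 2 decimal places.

r = ln(14570000/8640000) / 23 = ln(1.68634) / 23 ≈ 0.02272 per year
doubling time = ln 2 / |r| = 0.69315 / 0.02272

doubling time ≈ 30.51 years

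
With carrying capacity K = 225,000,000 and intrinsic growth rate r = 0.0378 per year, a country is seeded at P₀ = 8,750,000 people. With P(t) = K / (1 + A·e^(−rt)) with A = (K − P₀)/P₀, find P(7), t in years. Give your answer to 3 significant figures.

A = (225000000 − 8750000)/8750000 = 24.71429
P(7) = 225000000 / (1 + 24.71429·e^(−0.0378·7)) = 225000000 / (1 + 24.71429·0.767513)
= 225000000 / 19.96853 ≈ 11267728.11

≈ 11,300,000 people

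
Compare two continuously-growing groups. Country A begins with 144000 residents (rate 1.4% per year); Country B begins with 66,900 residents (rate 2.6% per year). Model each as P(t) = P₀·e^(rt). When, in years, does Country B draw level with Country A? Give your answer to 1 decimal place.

144000·e^(0.014t) = 66900·e^(0.026t)
144000/66900 = e^((0.026 − 0.014)t) → ln(2.15247) = 0.012·t
t = 0.76661 / 0.012

t ≈ 63.9 years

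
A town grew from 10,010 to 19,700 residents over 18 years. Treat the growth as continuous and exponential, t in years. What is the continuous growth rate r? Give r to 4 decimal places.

19700 = 10010 · e^(r·18)
e^(18r) = 19700/10010 = 1.96803
r = ln(1.96803) / 18 = 0.67703 / 18

r ≈ 0.0376 per year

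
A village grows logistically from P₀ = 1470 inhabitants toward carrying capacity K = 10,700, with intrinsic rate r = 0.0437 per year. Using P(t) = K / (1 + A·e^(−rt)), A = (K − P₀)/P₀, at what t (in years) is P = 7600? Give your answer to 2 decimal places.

t ≈ 62.56 years

A = (10700 − 1470)/1470 = 6.27891
7600 = 10700/(1 + 6.27891·e^(−0.0437t)) → 1 + 6.27891·e^(−0.0437t) = 1.40789
e^(−0.0437t) = 0.064963 → t = ln(15.39346)/0.0437 = 2.73394/0.0437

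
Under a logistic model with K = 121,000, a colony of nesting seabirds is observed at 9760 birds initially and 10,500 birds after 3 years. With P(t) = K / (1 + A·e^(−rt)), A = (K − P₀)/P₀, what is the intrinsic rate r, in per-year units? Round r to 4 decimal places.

A = (121000 − 9760)/9760 = 11.39754
10500 = 121000/(1 + 11.39754·e^(−r·3)) → e^(−3r) = (11.52381 − 1)/11.39754 = 0.92334
r = −ln(0.92334)/3 = 0.07976/3

r ≈ 0.0266 per year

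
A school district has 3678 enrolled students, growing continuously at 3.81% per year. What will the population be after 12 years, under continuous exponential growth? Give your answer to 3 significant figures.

P(12) = 3678 · e^(0.0381·12) = 3678 · e^(0.4572)
= 3678 · 1.57964 ≈ 5809.93

≈ 5,810 enrolled students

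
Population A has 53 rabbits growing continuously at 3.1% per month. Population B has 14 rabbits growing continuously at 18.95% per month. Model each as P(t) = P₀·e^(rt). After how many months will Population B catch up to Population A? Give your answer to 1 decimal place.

53·e^(0.031t) = 14·e^(0.1895t)
53/14 = e^((0.1895 − 0.031)t) → ln(3.78571) = 0.1585·t
t = 1.33123 / 0.1585

t ≈ 8.4 months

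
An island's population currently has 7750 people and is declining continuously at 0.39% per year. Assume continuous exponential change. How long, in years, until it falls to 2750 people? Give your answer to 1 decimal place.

t ≈ 265.7 years

2750 = 7750 · e^(-0.0039·t)
t = ln(2750/7750) / -0.0039 = ln(0.35484) / -0.0039 = -1.03609 / -0.0039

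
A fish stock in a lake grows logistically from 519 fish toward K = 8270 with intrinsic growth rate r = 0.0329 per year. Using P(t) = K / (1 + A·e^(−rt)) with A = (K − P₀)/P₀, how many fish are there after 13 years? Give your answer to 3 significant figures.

≈ 770 fish

A = (8270 − 519)/519 = 14.93449
P(13) = 8270 / (1 + 14.93449·e^(−0.0329·13)) = 8270 / (1 + 14.93449·0.652007)
= 8270 / 10.73739 ≈ 770.21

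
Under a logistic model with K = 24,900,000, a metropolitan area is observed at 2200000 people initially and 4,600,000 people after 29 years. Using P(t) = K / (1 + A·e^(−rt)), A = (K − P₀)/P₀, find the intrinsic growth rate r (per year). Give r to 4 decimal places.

r ≈ 0.0293 per year

A = (24900000 − 2200000)/2200000 = 10.31818
4600000 = 24900000/(1 + 10.31818·e^(−r·29)) → e^(−29r) = (5.41304 − 1)/10.31818 = 0.427696
r = −ln(0.427696)/29 = 0.84934/29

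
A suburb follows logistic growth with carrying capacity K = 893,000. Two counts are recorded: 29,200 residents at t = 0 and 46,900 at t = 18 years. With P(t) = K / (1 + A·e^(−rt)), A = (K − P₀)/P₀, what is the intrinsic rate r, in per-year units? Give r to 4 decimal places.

r ≈ 0.0275 per year

A = (893000 − 29200)/29200 = 29.58219
46900 = 893000/(1 + 29.58219·e^(−r·18)) → e^(−18r) = (19.04051 − 1)/29.58219 = 0.609844
r = −ln(0.609844)/18 = 0.49455/18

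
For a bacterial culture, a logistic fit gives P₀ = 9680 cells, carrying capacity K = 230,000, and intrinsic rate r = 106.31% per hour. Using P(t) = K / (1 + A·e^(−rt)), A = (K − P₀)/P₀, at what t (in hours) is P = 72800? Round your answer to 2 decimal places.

A = (230000 − 9680)/9680 = 22.76033
72800 = 230000/(1 + 22.76033·e^(−1.0631t)) → 1 + 22.76033·e^(−1.0631t) = 3.15934
e^(−1.0631t) = 0.094873 → t = ln(10.54041)/1.0631 = 2.35522/1.0631

t ≈ 2.22 hours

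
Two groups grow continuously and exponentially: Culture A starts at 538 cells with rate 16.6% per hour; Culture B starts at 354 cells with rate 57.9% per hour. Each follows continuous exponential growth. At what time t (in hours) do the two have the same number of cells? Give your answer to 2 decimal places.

t ≈ 1.01 hours

538·e^(0.166t) = 354·e^(0.579t)
538/354 = e^((0.579 − 0.166)t) → ln(1.51977) = 0.413·t
t = 0.41856 / 0.413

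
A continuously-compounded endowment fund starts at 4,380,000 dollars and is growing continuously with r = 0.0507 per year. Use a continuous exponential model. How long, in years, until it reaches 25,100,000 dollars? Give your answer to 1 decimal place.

25100000 = 4380000 · e^(0.0507·t)
t = ln(25100000/4380000) / 0.0507 = ln(5.73059) / 0.0507 = 1.74582 / 0.0507

t ≈ 34.4 years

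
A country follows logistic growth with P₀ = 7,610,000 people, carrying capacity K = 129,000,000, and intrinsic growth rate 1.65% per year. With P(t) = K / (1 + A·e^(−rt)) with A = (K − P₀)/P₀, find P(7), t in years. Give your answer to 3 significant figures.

A = (129000000 − 7610000)/7610000 = 15.95138
P(7) = 129000000 / (1 + 15.95138·e^(−0.0165·7)) = 129000000 / (1 + 15.95138·0.890921)
= 129000000 / 15.21141 ≈ 8480474.84

≈ 8,480,000 people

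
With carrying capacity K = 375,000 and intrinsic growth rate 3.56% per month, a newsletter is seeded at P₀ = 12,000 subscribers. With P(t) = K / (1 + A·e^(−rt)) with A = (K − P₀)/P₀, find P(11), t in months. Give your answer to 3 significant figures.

A = (375000 − 12000)/12000 = 30.25
P(11) = 375000 / (1 + 30.25·e^(−0.0356·11)) = 375000 / (1 + 30.25·0.675974)
= 375000 / 21.44823 ≈ 17483.96

≈ 17,500 subscribers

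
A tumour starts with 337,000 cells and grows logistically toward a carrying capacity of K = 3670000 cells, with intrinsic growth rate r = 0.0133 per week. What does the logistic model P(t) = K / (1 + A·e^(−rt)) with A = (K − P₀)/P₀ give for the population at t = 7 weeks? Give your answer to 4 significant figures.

A = (3670000 − 337000)/337000 = 9.89021
P(7) = 3670000 / (1 + 9.89021·e^(−0.0133·7)) = 3670000 / (1 + 9.89021·0.911102)
= 3670000 / 10.01099 ≈ 366597.04

≈ 366,600 cells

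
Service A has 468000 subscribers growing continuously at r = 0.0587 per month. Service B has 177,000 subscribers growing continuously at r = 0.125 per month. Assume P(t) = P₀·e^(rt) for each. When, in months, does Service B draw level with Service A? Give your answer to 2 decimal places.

468000·e^(0.0587t) = 177000·e^(0.125t)
468000/177000 = e^((0.125 − 0.0587)t) → ln(2.64407) = 0.0663·t
t = 0.97232 / 0.0663

t ≈ 14.67 months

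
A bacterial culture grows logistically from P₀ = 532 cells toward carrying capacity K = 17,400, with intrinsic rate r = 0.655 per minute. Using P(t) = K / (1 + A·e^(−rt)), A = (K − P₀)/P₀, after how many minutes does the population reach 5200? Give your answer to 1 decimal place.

A = (17400 − 532)/532 = 31.70677
5200 = 17400/(1 + 31.70677·e^(−0.655t)) → 1 + 31.70677·e^(−0.655t) = 3.34615
e^(−0.655t) = 0.073995 → t = ln(13.51436)/0.655 = 2.60375/0.655

t ≈ 4.0 minutes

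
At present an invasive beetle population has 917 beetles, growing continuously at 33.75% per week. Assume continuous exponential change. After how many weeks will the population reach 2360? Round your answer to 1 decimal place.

t ≈ 2.8 weeks

2360 = 917 · e^(0.3375·t)
t = ln(2360/917) / 0.3375 = ln(2.57361) / 0.3375 = 0.94531 / 0.3375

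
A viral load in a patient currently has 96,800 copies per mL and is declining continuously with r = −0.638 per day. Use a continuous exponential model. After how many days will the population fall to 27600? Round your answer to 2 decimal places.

27600 = 96800 · e^(-0.638·t)
t = ln(27600/96800) / -0.638 = ln(0.28512) / -0.638 = -1.25483 / -0.638

t ≈ 1.97 days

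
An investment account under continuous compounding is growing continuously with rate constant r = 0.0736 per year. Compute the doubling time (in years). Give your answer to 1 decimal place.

doubling time = ln(2) / |r| = 0.69315 / 0.0736

doubling time ≈ 9.4 years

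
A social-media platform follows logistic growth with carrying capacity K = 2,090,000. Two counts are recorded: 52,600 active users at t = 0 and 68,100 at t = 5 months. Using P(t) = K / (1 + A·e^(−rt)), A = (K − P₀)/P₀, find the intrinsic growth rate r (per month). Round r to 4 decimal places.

r ≈ 0.0532 per month

A = (2090000 − 52600)/52600 = 38.73384
68100 = 2090000/(1 + 38.73384·e^(−r·5)) → e^(−5r) = (30.69016 − 1)/38.73384 = 0.766517
r = −ln(0.766517)/5 = 0.2659/5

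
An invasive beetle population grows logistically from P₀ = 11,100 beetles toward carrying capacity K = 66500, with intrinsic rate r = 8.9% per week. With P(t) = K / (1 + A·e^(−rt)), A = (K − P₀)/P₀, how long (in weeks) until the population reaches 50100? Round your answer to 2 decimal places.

A = (66500 − 11100)/11100 = 4.99099
50100 = 66500/(1 + 4.99099·e^(−0.089t)) → 1 + 4.99099·e^(−0.089t) = 1.32735
e^(−0.089t) = 0.065587 → t = ln(15.24687)/0.089 = 2.72437/0.089

t ≈ 30.61 weeks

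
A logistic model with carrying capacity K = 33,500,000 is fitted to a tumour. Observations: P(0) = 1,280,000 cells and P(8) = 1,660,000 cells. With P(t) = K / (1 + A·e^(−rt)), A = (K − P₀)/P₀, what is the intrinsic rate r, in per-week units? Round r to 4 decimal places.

A = (33500000 − 1280000)/1280000 = 25.17188
1660000 = 33500000/(1 + 25.17188·e^(−r·8)) → e^(−8r) = (20.18072 − 1)/25.17188 = 0.76199
r = −ln(0.76199)/8 = 0.27182/8

r ≈ 0.0340 per week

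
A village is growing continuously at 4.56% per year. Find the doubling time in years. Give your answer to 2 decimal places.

doubling time ≈ 15.20 years

doubling time = ln(2) / |r| = 0.69315 / 0.0456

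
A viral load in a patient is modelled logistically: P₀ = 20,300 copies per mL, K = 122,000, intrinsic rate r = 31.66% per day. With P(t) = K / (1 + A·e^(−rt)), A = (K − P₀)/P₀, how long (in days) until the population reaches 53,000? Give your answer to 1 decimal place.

t ≈ 4.3 days

A = (122000 − 20300)/20300 = 5.00985
53000 = 122000/(1 + 5.00985·e^(−0.3166t)) → 1 + 5.00985·e^(−0.3166t) = 2.30189
e^(−0.3166t) = 0.259865 → t = ln(3.84815)/0.3166 = 1.34759/0.3166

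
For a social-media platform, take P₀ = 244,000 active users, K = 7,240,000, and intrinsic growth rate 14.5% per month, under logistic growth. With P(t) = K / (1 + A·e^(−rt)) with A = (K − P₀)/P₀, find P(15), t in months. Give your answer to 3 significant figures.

A = (7240000 − 244000)/244000 = 28.67213
P(15) = 7240000 / (1 + 28.67213·e^(−0.145·15)) = 7240000 / (1 + 28.67213·0.113608)
= 7240000 / 4.25739 ≈ 1700573.26

≈ 1,700,000 active users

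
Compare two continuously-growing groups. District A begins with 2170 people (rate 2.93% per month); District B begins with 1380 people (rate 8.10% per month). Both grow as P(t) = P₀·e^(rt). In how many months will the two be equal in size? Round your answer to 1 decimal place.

t ≈ 8.8 months

2170·e^(0.0293t) = 1380·e^(0.081t)
2170/1380 = e^((0.081 − 0.0293)t) → ln(1.57246) = 0.0517·t
t = 0.45264 / 0.0517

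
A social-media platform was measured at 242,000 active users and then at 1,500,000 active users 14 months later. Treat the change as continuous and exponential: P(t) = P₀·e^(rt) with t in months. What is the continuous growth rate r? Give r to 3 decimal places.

r ≈ 0.130 per month

1500000 = 242000 · e^(r·14)
e^(14r) = 1500000/242000 = 6.19835
r = ln(6.19835) / 14 = 1.82428 / 14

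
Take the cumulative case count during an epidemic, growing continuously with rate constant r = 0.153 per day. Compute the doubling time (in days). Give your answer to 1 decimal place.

doubling time ≈ 4.5 days

doubling time = ln(2) / |r| = 0.69315 / 0.153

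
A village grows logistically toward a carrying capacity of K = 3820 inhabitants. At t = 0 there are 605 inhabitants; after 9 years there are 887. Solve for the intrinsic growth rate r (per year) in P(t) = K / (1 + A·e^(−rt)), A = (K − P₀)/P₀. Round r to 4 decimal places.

r ≈ 0.0527 per year

A = (3820 − 605)/605 = 5.31405
887 = 3820/(1 + 5.31405·e^(−r·9)) → e^(−9r) = (4.30665 − 1)/5.31405 = 0.622247
r = −ln(0.622247)/9 = 0.47442/9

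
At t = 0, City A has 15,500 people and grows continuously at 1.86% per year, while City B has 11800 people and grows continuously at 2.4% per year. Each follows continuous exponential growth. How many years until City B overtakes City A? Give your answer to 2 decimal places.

t ≈ 50.51 years

15500·e^(0.0186t) = 11800·e^(0.024t)
15500/11800 = e^((0.024 − 0.0186)t) → ln(1.31356) = 0.0054·t
t = 0.27274 / 0.0054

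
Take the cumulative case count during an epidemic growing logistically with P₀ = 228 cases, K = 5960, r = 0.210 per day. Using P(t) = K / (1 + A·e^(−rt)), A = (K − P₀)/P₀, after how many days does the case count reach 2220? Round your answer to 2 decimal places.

A = (5960 − 228)/228 = 25.14035
2220 = 5960/(1 + 25.14035·e^(−0.21t)) → 1 + 25.14035·e^(−0.21t) = 2.68468
e^(−0.21t) = 0.067011 → t = ln(14.92288)/0.21 = 2.7029/0.21

t ≈ 12.87 days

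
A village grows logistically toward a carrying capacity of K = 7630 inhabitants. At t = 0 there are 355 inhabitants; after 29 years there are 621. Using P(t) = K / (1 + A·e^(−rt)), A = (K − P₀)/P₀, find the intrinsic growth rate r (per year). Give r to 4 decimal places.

A = (7630 − 355)/355 = 20.49296
621 = 7630/(1 + 20.49296·e^(−r·29)) → e^(−29r) = (12.28663 − 1)/20.49296 = 0.550757
r = −ln(0.550757)/29 = 0.59646/29

r ≈ 0.0206 per year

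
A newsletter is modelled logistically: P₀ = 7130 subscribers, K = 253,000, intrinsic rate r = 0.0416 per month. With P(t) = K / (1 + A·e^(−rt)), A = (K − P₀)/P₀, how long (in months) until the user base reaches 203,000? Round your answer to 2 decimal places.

t ≈ 118.79 months

A = (253000 − 7130)/7130 = 34.48387
203000 = 253000/(1 + 34.48387·e^(−0.0416t)) → 1 + 34.48387·e^(−0.0416t) = 1.24631
e^(−0.0416t) = 0.007143 → t = ln(140.00452)/0.0416 = 4.94167/0.0416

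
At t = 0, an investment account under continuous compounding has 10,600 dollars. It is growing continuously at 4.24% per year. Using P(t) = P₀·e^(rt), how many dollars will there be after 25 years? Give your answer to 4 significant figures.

≈ 30,600 dollars

P(25) = 10600 · e^(0.0424·25) = 10600 · e^(1.06)
= 10600 · 2.88637 ≈ 30595.53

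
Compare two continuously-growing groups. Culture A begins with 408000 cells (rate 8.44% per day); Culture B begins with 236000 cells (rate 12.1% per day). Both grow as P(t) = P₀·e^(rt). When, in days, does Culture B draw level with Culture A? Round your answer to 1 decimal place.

t ≈ 15.0 days

408000·e^(0.0844t) = 236000·e^(0.121t)
408000/236000 = e^((0.121 − 0.0844)t) → ln(1.72881) = 0.0366·t
t = 0.54744 / 0.0366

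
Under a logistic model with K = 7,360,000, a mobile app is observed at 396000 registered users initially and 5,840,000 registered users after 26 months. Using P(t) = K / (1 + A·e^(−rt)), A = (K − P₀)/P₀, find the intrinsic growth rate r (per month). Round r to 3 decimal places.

r ≈ 0.162 per month

A = (7360000 − 396000)/396000 = 17.58586
5840000 = 7360000/(1 + 17.58586·e^(−r·26)) → e^(−26r) = (1.26027 − 1)/17.58586 = 0.0148
r = −ln(0.0148)/26 = 4.21312/26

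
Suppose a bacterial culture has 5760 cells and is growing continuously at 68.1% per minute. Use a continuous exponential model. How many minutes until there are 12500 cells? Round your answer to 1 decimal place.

12500 = 5760 · e^(0.681·t)
t = ln(12500/5760) / 0.681 = ln(2.17014) / 0.681 = 0.77479 / 0.681

t ≈ 1.1 minutes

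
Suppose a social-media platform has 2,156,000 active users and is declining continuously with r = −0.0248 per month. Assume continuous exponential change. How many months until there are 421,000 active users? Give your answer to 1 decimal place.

421000 = 2156000 · e^(-0.0248·t)
t = ln(421000/2156000) / -0.0248 = ln(0.19527) / -0.0248 = -1.63338 / -0.0248

t ≈ 65.9 months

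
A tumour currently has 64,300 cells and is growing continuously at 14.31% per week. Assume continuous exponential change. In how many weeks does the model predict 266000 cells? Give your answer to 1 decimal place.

t ≈ 9.9 weeks

266000 = 64300 · e^(0.1431·t)
t = ln(266000/64300) / 0.1431 = ln(4.13686) / 0.1431 = 1.41994 / 0.1431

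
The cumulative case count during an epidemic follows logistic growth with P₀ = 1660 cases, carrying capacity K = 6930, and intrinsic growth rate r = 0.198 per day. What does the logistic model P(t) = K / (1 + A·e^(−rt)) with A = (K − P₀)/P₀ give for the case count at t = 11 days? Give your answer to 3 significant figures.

A = (6930 − 1660)/1660 = 3.1747
P(11) = 6930 / (1 + 3.1747·e^(−0.198·11)) = 6930 / (1 + 3.1747·0.113268)
= 6930 / 1.35959 ≈ 5097.12

≈ 5,100 cases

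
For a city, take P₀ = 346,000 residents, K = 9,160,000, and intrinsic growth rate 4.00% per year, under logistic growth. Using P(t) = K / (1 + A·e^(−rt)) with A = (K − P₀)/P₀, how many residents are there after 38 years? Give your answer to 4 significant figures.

A = (9160000 − 346000)/346000 = 25.47399
P(38) = 9160000 / (1 + 25.47399·e^(−0.04·38)) = 9160000 / (1 + 25.47399·0.218712)
= 9160000 / 6.57146 ≈ 1393905.51

≈ 1,394,000 residents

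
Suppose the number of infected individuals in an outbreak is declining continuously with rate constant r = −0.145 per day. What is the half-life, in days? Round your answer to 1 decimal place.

half-life = ln(2) / |r| = 0.69315 / 0.145

half-life ≈ 4.8 days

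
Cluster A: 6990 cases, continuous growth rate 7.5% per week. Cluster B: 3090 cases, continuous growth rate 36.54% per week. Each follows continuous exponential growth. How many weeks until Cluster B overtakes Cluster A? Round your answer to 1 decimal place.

t ≈ 2.8 weeks

6990·e^(0.075t) = 3090·e^(0.3654t)
6990/3090 = e^((0.3654 − 0.075)t) → ln(2.26214) = 0.2904·t
t = 0.81631 / 0.2904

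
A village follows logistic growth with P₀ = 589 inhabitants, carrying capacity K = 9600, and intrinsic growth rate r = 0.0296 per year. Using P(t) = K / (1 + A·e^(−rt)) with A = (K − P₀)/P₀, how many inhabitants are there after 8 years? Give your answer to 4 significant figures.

A = (9600 − 589)/589 = 15.29881
P(8) = 9600 / (1 + 15.29881·e^(−0.0296·8)) = 9600 / (1 + 15.29881·0.789149)
= 9600 / 13.07304 ≈ 734.34

≈ 734.3 inhabitants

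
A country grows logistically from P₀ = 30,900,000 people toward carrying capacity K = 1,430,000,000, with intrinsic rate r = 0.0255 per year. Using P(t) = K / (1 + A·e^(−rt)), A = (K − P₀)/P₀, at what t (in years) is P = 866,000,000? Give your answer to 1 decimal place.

t ≈ 166.3 years

A = (1430000000 − 30900000)/30900000 = 45.27832
866000000 = 1430000000/(1 + 45.27832·e^(−0.0255t)) → 1 + 45.27832·e^(−0.0255t) = 1.65127
e^(−0.0255t) = 0.014384 → t = ln(69.52309)/0.0255 = 4.24166/0.0255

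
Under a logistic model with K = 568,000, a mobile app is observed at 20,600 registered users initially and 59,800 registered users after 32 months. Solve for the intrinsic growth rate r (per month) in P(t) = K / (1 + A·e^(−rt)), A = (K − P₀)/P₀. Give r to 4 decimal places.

r ≈ 0.0356 per month

A = (568000 − 20600)/20600 = 26.57282
59800 = 568000/(1 + 26.57282·e^(−r·32)) → e^(−32r) = (9.49833 − 1)/26.57282 = 0.319813
r = −ln(0.319813)/32 = 1.14002/32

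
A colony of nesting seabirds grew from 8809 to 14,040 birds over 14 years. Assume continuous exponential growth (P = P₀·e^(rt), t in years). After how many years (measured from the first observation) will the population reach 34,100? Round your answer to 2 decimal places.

r = ln(14040/8809) / 14 ≈ 0.033295 per year
t = ln(34100/8809) / r = 1.35352 / 0.033295 ≈ 40.652

t ≈ 40.65 years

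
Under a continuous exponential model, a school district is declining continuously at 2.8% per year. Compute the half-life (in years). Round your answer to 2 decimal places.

half-life ≈ 24.76 years

half-life = ln(2) / |r| = 0.69315 / 0.028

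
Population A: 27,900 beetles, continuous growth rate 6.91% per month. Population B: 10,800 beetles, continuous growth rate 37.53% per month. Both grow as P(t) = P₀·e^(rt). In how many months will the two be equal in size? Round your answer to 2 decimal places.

27900·e^(0.0691t) = 10800·e^(0.3753t)
27900/10800 = e^((0.3753 − 0.0691)t) → ln(2.58333) = 0.3062·t
t = 0.94908 / 0.3062

t ≈ 3.10 months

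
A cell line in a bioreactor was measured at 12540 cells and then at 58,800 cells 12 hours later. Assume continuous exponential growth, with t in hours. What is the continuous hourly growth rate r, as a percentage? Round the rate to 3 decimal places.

58800 = 12540 · e^(r·12)
e^(12r) = 58800/12540 = 4.689
r = ln(4.689) / 12 = 1.54522 / 12

r ≈ 12.877% per hour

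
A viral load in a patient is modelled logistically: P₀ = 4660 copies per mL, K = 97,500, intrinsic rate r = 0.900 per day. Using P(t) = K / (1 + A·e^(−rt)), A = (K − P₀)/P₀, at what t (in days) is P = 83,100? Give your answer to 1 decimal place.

A = (97500 − 4660)/4660 = 19.92275
83100 = 97500/(1 + 19.92275·e^(−0.9t)) → 1 + 19.92275·e^(−0.9t) = 1.17329
e^(−0.9t) = 0.008698 → t = ln(114.97085)/0.9 = 4.74468/0.9

t ≈ 5.3 days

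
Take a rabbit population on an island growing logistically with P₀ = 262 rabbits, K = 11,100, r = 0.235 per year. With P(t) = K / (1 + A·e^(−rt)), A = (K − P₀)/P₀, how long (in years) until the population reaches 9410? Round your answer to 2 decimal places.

t ≈ 23.15 years

A = (11100 − 262)/262 = 41.36641
9410 = 11100/(1 + 41.36641·e^(−0.235t)) → 1 + 41.36641·e^(−0.235t) = 1.1796
e^(−0.235t) = 0.004342 → t = ln(230.33014)/0.235 = 5.43951/0.235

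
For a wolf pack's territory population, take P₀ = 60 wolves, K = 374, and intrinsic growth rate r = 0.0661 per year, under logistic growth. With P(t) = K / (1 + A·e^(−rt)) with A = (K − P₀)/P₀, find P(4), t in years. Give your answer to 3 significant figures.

A = (374 − 60)/60 = 5.23333
P(4) = 374 / (1 + 5.23333·e^(−0.0661·4)) = 374 / (1 + 5.23333·0.767666)
= 374 / 5.01745 ≈ 74.54

≈ 74.5 wolves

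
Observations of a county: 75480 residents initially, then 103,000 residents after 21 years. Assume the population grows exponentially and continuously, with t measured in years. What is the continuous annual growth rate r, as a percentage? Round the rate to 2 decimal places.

103000 = 75480 · e^(r·21)
e^(21r) = 103000/75480 = 1.3646
r = ln(1.3646) / 21 = 0.31086 / 21

r ≈ 1.48% per year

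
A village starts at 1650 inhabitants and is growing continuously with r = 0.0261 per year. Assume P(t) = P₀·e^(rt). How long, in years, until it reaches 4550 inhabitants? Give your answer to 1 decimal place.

4550 = 1650 · e^(0.0261·t)
t = ln(4550/1650) / 0.0261 = ln(2.75758) / 0.0261 = 1.01435 / 0.0261

t ≈ 38.9 years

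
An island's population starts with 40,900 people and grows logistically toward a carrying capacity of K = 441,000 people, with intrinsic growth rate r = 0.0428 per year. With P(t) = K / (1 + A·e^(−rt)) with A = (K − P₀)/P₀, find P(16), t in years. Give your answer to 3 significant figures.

A = (441000 − 40900)/40900 = 9.7824
P(16) = 441000 / (1 + 9.7824·e^(−0.0428·16)) = 441000 / (1 + 9.7824·0.504191)
= 441000 / 5.9322 ≈ 74340.08

≈ 74,300 people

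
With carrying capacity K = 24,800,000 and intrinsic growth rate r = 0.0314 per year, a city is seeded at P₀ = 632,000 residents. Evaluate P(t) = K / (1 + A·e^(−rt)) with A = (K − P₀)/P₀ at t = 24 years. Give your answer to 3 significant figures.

A = (24800000 − 632000)/632000 = 38.24051
P(24) = 24800000 / (1 + 38.24051·e^(−0.0314·24)) = 24800000 / (1 + 38.24051·0.470669)
= 24800000 / 18.99862 ≈ 1305357.67

≈ 1,310,000 residents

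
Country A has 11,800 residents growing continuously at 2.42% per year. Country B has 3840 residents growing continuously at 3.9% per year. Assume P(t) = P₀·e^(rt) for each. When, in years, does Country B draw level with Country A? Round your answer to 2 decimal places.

t ≈ 75.85 years

11800·e^(0.0242t) = 3840·e^(0.039t)
11800/3840 = e^((0.039 − 0.0242)t) → ln(3.07292) = 0.0148·t
t = 1.12263 / 0.0148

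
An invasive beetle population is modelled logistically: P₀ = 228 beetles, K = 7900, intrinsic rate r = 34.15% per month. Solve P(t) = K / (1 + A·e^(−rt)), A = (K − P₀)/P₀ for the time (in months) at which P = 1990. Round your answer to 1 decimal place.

t ≈ 7.1 months

A = (7900 − 228)/228 = 33.64912
1990 = 7900/(1 + 33.64912·e^(−0.3415t)) → 1 + 33.64912·e^(−0.3415t) = 3.96985
e^(−0.3415t) = 0.088259 → t = ln(11.33025)/0.3415 = 2.42748/0.3415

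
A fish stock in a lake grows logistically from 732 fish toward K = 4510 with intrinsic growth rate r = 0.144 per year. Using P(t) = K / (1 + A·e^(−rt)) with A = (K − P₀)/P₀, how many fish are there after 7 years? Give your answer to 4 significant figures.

A = (4510 − 732)/732 = 5.1612
P(7) = 4510 / (1 + 5.1612·e^(−0.144·7)) = 4510 / (1 + 5.1612·0.364948)
= 4510 / 2.88357 ≈ 1564.03

≈ 1,564 fish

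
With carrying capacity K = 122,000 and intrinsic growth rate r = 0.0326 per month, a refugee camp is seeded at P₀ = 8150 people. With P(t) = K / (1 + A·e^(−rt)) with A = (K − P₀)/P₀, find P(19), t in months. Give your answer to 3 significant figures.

≈ 14,300 people

A = (122000 − 8150)/8150 = 13.96933
P(19) = 122000 / (1 + 13.96933·e^(−0.0326·19)) = 122000 / (1 + 13.96933·0.538267)
= 122000 / 8.51923 ≈ 14320.54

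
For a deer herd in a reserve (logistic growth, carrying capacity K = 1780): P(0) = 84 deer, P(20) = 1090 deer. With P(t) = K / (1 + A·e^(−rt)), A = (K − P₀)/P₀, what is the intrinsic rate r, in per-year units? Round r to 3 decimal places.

A = (1780 − 84)/84 = 20.19048
1090 = 1780/(1 + 20.19048·e^(−r·20)) → e^(−20r) = (1.63303 − 1)/20.19048 = 0.031353
r = −ln(0.031353)/20 = 3.46245/20

r ≈ 0.173 per year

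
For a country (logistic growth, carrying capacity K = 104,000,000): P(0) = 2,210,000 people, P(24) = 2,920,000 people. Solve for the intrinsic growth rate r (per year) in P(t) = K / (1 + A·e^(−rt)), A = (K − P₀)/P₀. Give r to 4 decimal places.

A = (104000000 − 2210000)/2210000 = 46.05882
2920000 = 104000000/(1 + 46.05882·e^(−r·24)) → e^(−24r) = (35.61644 − 1)/46.05882 = 0.75157
r = −ln(0.75157)/24 = 0.28559/24

r ≈ 0.0119 per year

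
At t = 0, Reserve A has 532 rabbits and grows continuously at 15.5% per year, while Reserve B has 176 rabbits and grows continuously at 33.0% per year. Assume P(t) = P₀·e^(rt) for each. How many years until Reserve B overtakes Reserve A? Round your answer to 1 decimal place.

t ≈ 6.3 years

532·e^(0.155t) = 176·e^(0.33t)
532/176 = e^((0.33 − 0.155)t) → ln(3.02273) = 0.175·t
t = 1.10616 / 0.175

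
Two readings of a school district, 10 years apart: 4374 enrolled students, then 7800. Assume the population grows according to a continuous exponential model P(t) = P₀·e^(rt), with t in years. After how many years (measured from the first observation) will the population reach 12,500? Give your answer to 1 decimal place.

t ≈ 18.2 years

r = ln(7800/4374) / 10 ≈ 0.057845 per year
t = ln(12500/4374) / r = 1.05005 / 0.057845 ≈ 18.153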